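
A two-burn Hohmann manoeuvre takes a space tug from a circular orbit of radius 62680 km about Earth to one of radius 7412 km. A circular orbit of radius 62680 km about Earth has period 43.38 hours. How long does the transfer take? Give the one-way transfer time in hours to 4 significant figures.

t = 9.068 hours

From Kepler's third law T² = 4π²r³/μ at r = 62680 km, T = 43.38 hours = 43.38 × 3600 s = 1.56168×10^5 s: μ = 4π²r³/T² = 3.98623×10^5 km³/s².
Transfer-ellipse semi-major axis a_t = (r₁ + r₂)/2 = (62680 + 7412)/2 = 35046 km.
By Kepler's third law the transfer-orbit period is T = 2π√(a_t³/μ), so t = T/2 = 32646 s.
Converting: 32646 s ÷ 3600 s/hour = 9.068 hours.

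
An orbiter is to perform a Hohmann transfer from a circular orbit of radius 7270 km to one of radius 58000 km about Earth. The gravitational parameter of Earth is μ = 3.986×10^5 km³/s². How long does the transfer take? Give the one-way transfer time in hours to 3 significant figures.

Semi-major axis of the transfer orbit: a_t = (7270 + 58000)/2 = 32635 km.
Transfer time t = π√(a_t³/μ) = π√((32635)³ / 3.986×10^5) = 29340 s.
Converting: 29340 s ÷ 3600 s/hour = 8.15 hours.

t = 8.15 hours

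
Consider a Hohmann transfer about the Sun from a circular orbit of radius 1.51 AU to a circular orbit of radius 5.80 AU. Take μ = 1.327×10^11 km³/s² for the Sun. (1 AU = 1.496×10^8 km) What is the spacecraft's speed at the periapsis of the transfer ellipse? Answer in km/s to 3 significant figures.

v = 30.5 km/s

In km: r₁ = 1.51 × 1.496×10^8 = 2.25896×10^8 km; r₂ = 5.80 × 1.496×10^8 = 8.6768×10^8 km.
The Hohmann ellipse has a_t = (r₁ + r₂)/2 = 5.46788×10^8 km.
The periapsis of the transfer ellipse is at r = 2.25896×10^8 km.
From the vis-viva equation, v = √[μ(2/r − 1/a_t)] = 30.53 km/s.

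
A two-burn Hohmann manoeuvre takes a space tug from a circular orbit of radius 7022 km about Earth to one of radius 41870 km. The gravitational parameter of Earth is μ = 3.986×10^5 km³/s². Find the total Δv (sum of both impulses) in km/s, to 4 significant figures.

Transfer-ellipse semi-major axis a_t = (r₁ + r₂)/2 = (7022 + 41870)/2 = 24446 km.
Circular speed at r₁: v₁ = √(μ/r₁) = √(3.986×10^5/7022) = 7.534 km/s.
On the transfer ellipse at r₁, vis-viva gives v_p = √[μ(2/r₁ − 1/a_t)] = 9.860 km/s.
First burn Δv₁ = |v_p − v₁| = 2.326 km/s.
Circular speed at r₂: v₂ = √(μ/r₂) = 3.0854 km/s.
Transfer-orbit speed at r₂: v_a = √[μ(2/r₂ − 1/a_t)] = 1.6537 km/s.
Second burn Δv₂ = |v₂ − v_a| = 1.432 km/s.
Total Δv = Δv₁ + Δv₂ = 3.758 km/s.

Δv = 3.758 km/s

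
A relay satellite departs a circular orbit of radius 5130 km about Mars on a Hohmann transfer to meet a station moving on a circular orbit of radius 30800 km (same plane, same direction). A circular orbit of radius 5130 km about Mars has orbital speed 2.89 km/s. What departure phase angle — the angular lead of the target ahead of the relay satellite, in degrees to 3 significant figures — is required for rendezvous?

φ = 99.8°

From the circular-orbit relation v² = μ/r at r = 5130 km: μ = v²r = (2.89)² × 5130 = 42846.3 km³/s².
Transfer-ellipse semi-major axis a_t = (r₁ + r₂)/2 = (5130 + 30800)/2 = 17965 km.
Transfer time t = π√(a_t³/μ) = 36545.5 s.
The target's mean motion on its circular orbit is ω₂ = √(μ/r₂³) = 3.82940×10^-5 rad/s.
Angle swept by the target during transfer: ω₂·t = 1.39947 rad = 80.18°.
The relay satellite traverses 180° on the transfer ellipse, so the target must lead by 180° − 80.18° = 99.8°.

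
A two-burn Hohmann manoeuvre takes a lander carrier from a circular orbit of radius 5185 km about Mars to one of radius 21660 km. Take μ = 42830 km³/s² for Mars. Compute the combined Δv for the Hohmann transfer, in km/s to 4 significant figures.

The Hohmann ellipse has a_t = (r₁ + r₂)/2 = 13422.5 km.
At r₁ the circular-orbit speed is v₁ = √(μ/r₁) = 2.8741 km/s.
Transfer-orbit speed at r₁ (vis-viva equation): v_p = √[μ(2/r₁ − 1/a_t)] = 3.6510 km/s.
First burn Δv₁ = |v_p − v₁| = 0.7769 km/s.
At r₂, v₂ = √(μ/r₂) = 1.4062 km/s.
Transfer-orbit speed at r₂: v_a = √[μ(2/r₂ − 1/a_t)] = 0.87398 km/s.
Second burn Δv₂ = |v₂ − v_a| = 0.5322 km/s.
Δv = Δv₁ + Δv₂ = 0.7769 + 0.5322 = 1.309 km/s.

Δv = 1.309 km/s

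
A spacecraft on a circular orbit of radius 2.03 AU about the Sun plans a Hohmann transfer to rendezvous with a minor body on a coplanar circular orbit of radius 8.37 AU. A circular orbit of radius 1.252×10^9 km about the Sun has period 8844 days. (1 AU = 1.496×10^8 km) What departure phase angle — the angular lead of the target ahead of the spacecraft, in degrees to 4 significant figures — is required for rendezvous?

From Kepler's third law T² = 4π²r³/μ at r = 1.252×10^9 km, T = 8844 days = 8844 × 86400 s = 7.641216×10^8 s: μ = 4π²r³/T² = 1.32693×10^11 km³/s².
In km: r₁ = 2.03 × 1.496×10^8 = 3.03688×10^8 km; r₂ = 8.37 × 1.496×10^8 = 1.252152×10^9 km.
Transfer-ellipse semi-major axis a_t = (r₁ + r₂)/2 = (3.03688×10^8 + 1.252152×10^9)/2 = 7.7792×10^8 km.
The half-period of the transfer ellipse is t = π√(a_t³/μ) = 1.8712×10^8 s.
The target's mean motion on its circular orbit is ω₂ = √(μ/r₂³) = 8.2213×10^-9 rad/s.
Angle swept by the target during transfer: ω₂·t = 1.5384 rad = 88.14°.
The spacecraft traverses 180° on the transfer ellipse, so the target must lead by 180° − 88.14° = 91.86°.

φ = 91.86°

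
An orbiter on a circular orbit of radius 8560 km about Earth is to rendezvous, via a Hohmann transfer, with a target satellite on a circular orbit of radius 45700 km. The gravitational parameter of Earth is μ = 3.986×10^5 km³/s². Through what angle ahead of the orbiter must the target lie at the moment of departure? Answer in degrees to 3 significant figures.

Transfer-ellipse semi-major axis a_t = (r₁ + r₂)/2 = (8560 + 45700)/2 = 27130 km.
The half-period of the transfer ellipse is t = π√(a_t³/μ) = 22240 s.
Target angular speed ω₂ = √(μ/r₂³) = 6.462×10^-5 rad/s.
Angle swept by the target during transfer: ω₂·t = 1.437 rad = 82.33°.
Arrival is 180° from departure on the ellipse, so φ = 180° − 82.33° = 97.7°.

φ = 97.7°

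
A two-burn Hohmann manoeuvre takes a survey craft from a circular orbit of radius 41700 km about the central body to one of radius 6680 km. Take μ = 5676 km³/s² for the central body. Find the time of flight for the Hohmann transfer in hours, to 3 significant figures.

t = 43.6 hours

The Hohmann ellipse has a_t = (r₁ + r₂)/2 = 24190 km.
Half the transfer-orbit period gives t = π√(a_t³/μ) = 1.569×10^5 s.
Converting: 1.569×10^5 s ÷ 3600 s/hour = 43.6 hours.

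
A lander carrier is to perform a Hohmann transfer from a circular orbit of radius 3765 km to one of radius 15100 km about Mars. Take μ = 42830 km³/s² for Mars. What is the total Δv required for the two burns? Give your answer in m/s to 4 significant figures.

Transfer-ellipse semi-major axis a_t = (r₁ + r₂)/2 = (3765 + 15100)/2 = 9432.5 km.
At r₁ the circular-orbit speed is v₁ = √(μ/r₁) = 3.3728 km/s.
On the transfer ellipse at r₁, vis-viva equation gives v_p = √[μ(2/r₁ − 1/a_t)] = 4.2674 km/s.
First burn Δv₁ = |v_p − v₁| = 0.8946 km/s.
At r₂, v₂ = √(μ/r₂) = 1.68417 km/s.
Transfer-orbit speed at r₂: v_a = √[μ(2/r₂ − 1/a_t)] = 1.06403 km/s.
Second burn Δv₂ = |v₂ − v_a| = 0.6201 km/s.
Total Δv = Δv₁ + Δv₂ = 1.515 km/s.

Δv = 1515 m/s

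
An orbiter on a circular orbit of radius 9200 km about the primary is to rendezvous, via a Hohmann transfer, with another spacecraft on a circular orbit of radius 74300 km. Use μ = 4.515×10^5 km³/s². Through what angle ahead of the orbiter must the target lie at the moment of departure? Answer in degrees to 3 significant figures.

Transfer-ellipse semi-major axis a_t = (r₁ + r₂)/2 = (9200 + 74300)/2 = 41750 km.
Transfer time t = π√(a_t³/μ) = 39885 s.
Target angular speed ω₂ = √(μ/r₂³) = 3.3178×10^-5 rad/s.
Angle swept by the target during transfer: ω₂·t = 1.3233 rad = 75.82°.
The orbiter traverses 180° on the transfer ellipse, so the target must lead by 180° − 75.82° = 104°.

φ = 104°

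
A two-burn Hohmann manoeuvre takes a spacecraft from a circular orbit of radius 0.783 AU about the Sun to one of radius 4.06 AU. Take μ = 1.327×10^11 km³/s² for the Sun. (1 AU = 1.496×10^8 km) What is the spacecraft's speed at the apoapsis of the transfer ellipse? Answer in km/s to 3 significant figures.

In km: r₁ = 0.783 × 1.496×10^8 = 1.171368×10^8 km; r₂ = 4.06 × 1.496×10^8 = 6.07376×10^8 km.
The Hohmann ellipse has a_t = (r₁ + r₂)/2 = 3.622564×10^8 km.
At apoapsis, r = 6.07376×10^8 km.
Vis-viva: v = √[μ(2/r − 1/a_t)] = √[1.327×10^11 × (2/6.07376×10^8 − 1/3.622564×10^8)] = 8.405 km/s.

v = 8.41 km/s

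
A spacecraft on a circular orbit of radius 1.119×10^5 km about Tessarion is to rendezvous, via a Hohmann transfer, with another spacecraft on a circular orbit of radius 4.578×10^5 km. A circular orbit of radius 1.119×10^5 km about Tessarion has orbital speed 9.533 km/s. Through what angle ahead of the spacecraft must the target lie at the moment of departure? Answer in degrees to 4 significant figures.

From the circular-orbit relation v² = μ/r at r = 1.119×10^5 km: μ = v²r = (9.533)² × 1.119×10^5 = 1.01693×10^7 km³/s².
Semi-major axis of the transfer orbit: a_t = (1.119×10^5 + 4.578×10^5)/2 = 2.8485×10^5 km.
Transfer time t = π√(a_t³/μ) = 1.4977×10^5 s.
The target's mean motion on its circular orbit is ω₂ = √(μ/r₂³) = 1.0295×10^-5 rad/s.
Angle swept by the target during transfer: ω₂·t = 1.542 rad = 88.35°.
The spacecraft traverses 180° on the transfer ellipse, so the target must lead by 180° − 88.35° = 91.65°.

φ = 91.65°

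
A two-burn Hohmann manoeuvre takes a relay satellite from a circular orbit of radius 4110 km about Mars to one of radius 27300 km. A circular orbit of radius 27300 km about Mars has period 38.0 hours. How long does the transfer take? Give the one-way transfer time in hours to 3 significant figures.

From Kepler's third law T² = 4π²r³/μ at r = 27300 km, T = 38.0 hours = 38.0 × 3600 s = 1.368×10^5 s: μ = 4π²r³/T² = 42921.6 km³/s².
The Hohmann ellipse has a_t = (r₁ + r₂)/2 = 15705 km.
Transfer time t = π√(a_t³/μ) = π√((15705)³ / 42921.6) = 29840 s.
Converting: 29840 s ÷ 3600 s/hour = 8.29 hours.

t = 8.29 hours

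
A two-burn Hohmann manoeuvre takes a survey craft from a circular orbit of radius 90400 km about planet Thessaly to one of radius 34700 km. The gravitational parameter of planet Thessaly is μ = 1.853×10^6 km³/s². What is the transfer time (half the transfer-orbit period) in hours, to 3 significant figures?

t = 10.0 hours

The Hohmann ellipse has a_t = (r₁ + r₂)/2 = 62550 km.
Half the transfer-orbit period gives t = π√(a_t³/μ) = 36100 s.
Converting: 36100 s ÷ 3600 s/hour = 10.0 hours.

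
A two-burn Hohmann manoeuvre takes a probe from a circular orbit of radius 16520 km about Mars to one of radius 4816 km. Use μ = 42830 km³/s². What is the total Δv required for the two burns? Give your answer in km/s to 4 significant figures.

Δv = 1.257 km/s

Semi-major axis of the transfer orbit: a_t = (16520 + 4816)/2 = 10668 km.
Circular speed at r₁: v₁ = √(μ/r₁) = √(42830/16520) = 1.6102 km/s.
On the transfer ellipse at r₁, vis-viva gives v_a = √[μ(2/r₁ − 1/a_t)] = 1.0819 km/s.
First burn Δv₁ = |v_a − v₁| = 0.5283 km/s.
Circular speed at r₂: v₂ = √(μ/r₂) = 2.98216 km/s.
Transfer-orbit speed at r₂: v_p = √[μ(2/r₂ − 1/a_t)] = 3.71103 km/s.
Second burn Δv₂ = |v₂ − v_p| = 0.7289 km/s.
Δv = Δv₁ + Δv₂ = 0.5283 + 0.7289 = 1.257 km/s.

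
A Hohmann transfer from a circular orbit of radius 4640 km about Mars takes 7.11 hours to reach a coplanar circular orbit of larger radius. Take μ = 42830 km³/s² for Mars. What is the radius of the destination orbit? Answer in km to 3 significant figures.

Transfer time t = 7.11 hours = 25596 s, and t = π√(a_t³/μ).
So a_t = (μ t²/π²)^(1/3) = (42830 × (25596)² / π²)^(1/3) = 14167 km.
Since a_t = (r₁ + r₂)/2, r₂ = 2a_t − r₁ = 2×14167 − 4640 = 23694 km.

r₂ = 23700 km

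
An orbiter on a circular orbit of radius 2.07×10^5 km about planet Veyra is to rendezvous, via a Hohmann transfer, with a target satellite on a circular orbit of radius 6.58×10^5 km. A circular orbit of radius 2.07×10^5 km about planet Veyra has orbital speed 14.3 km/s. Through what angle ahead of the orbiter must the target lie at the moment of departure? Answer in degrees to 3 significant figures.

φ = 84.1°

From the circular-orbit relation v² = μ/r at r = 2.07×10^5 km: μ = v²r = (14.3)² × 2.07×10^5 = 4.23294×10^7 km³/s².
The Hohmann ellipse has a_t = (r₁ + r₂)/2 = 4.325×10^5 km.
Transfer time t = π√(a_t³/μ) = 1.37343×10^5 s.
The target's mean motion on its circular orbit is ω₂ = √(μ/r₂³) = 1.21894×10^-5 rad/s.
Angle swept by the target during transfer: ω₂·t = 1.6741 rad = 95.92°.
The orbiter traverses 180° on the transfer ellipse, so the target must lead by 180° − 95.92° = 84.1°.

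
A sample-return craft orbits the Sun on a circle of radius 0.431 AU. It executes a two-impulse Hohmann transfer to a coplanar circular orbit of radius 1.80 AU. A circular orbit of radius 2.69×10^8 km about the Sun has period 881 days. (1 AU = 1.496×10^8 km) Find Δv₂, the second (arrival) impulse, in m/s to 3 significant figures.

Δv₂ = 8400 m/s

From Kepler's third law T² = 4π²r³/μ at r = 2.69×10^8 km, T = 881 days = 881 × 86400 s = 7.61184×10^7 s: μ = 4π²r³/T² = 1.32629×10^11 km³/s².
In km: r₁ = 0.431 × 1.496×10^8 = 6.44776×10^7 km; r₂ = 1.80 × 1.496×10^8 = 2.6928×10^8 km.
The Hohmann ellipse has a_t = (r₁ + r₂)/2 = 1.668788×10^8 km.
On the circular orbit at r = 2.6928×10^8 km, v_c = √(μ/r) = 22.193 km/s.
Transfer-orbit speed at the same r (vis-viva, a = a_t): v_t = √[μ(2/r − 1/a_t)] = 13.795 km/s.
Δv₂ = |v_t − v_c| = |13.795 − 22.193| = 8.398 km/s.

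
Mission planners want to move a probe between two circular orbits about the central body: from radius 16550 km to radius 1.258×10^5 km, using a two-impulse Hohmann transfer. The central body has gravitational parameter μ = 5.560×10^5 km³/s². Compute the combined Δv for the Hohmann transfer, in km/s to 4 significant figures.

Transfer-ellipse semi-major axis a_t = (r₁ + r₂)/2 = (16550 + 1.258×10^5)/2 = 71175 km.
At r₁ the circular-orbit speed is v₁ = √(μ/r₁) = 5.79613 km/s.
Transfer-orbit speed at r₁ (vis-viva equation): v_p = √[μ(2/r₁ − 1/a_t)] = 7.70575 km/s.
First burn Δv₁ = |v_p − v₁| = 1.9096 km/s.
At r₂, v₂ = √(μ/r₂) = 2.10231 km/s.
Transfer-orbit speed at r₂: v_a = √[μ(2/r₂ − 1/a_t)] = 1.01375 km/s.
Second burn Δv₂ = |v₂ − v_a| = 1.0886 km/s.
Δv = Δv₁ + Δv₂ = 1.9096 + 1.0886 = 2.998 km/s.

Δv = 2.998 km/s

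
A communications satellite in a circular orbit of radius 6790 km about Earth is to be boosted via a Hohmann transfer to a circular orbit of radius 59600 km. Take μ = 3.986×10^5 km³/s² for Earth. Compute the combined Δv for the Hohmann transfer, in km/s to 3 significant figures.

The Hohmann ellipse has a_t = (r₁ + r₂)/2 = 33195 km.
At r₁ the circular-orbit speed is v₁ = √(μ/r₁) = 7.66185 km/s.
On the transfer ellipse at r₁, v² = μ(2/r − 1/a) gives v_p = √[μ(2/r₁ − 1/a_t)] = 10.2665 km/s.
First burn Δv₁ = |v_p − v₁| = 2.605 km/s.
At r₂, v₂ = √(μ/r₂) = 2.586 km/s.
Transfer-orbit speed at r₂: v_a = √[μ(2/r₂ − 1/a_t)] = 1.170 km/s.
Second burn Δv₂ = |v₂ − v_a| = 1.416 km/s.
Δv = Δv₁ + Δv₂ = 2.605 + 1.416 = 4.021 km/s.

Δv = 4.02 km/s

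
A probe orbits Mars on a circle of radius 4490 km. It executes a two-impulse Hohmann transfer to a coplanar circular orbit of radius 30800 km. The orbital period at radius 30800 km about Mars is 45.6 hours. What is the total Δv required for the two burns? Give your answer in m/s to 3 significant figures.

Δv = 1580 m/s

From Kepler's third law T² = 4π²r³/μ at r = 30800 km, T = 45.6 hours = 45.6 × 3600 s = 1.6416×10^5 s: μ = 4π²r³/T² = 42803.3 km³/s².
The Hohmann ellipse has a_t = (r₁ + r₂)/2 = 17645 km.
At r₁ the circular-orbit speed is v₁ = √(μ/r₁) = 3.08756 km/s.
On the transfer ellipse at r₁, v² = μ(2/r − 1/a) gives v_p = √[μ(2/r₁ − 1/a_t)] = 4.07925 km/s.
First burn Δv₁ = |v_p − v₁| = 0.9917 km/s.
At r₂, v₂ = √(μ/r₂) = 1.1789 km/s.
Transfer-orbit speed at r₂: v_a = √[μ(2/r₂ − 1/a_t)] = 0.59467 km/s.
Second burn Δv₂ = |v₂ − v_a| = 0.5842 km/s.
Total Δv = Δv₁ + Δv₂ = 1.576 km/s.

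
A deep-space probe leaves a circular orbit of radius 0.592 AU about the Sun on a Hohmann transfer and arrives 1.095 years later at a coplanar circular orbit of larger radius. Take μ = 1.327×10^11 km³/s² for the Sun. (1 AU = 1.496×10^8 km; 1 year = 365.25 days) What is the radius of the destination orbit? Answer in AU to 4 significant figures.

In km: r₁ = 0.592 × 1.496×10^8 = 8.85632×10^7 km.
Transfer time t = 1.095 years × 365.25 × 86400 s = 3.4555572×10^7 s, and t = π√(a_t³/μ).
So a_t = (μ t²/π²)^(1/3) = (1.327×10^11 × (3.4555572×10^7)² / π²)^(1/3) = 2.5227×10^8 km.
Since a_t = (r₁ + r₂)/2, r₂ = 2a_t − r₁ = 2×2.5227×10^8 − 8.85632×10^7 = 4.159768×10^8 km.
In AU: r₂ = 4.159768×10^8 / 1.496×10^8 = 2.781 AU.

r₂ = 2.781 AU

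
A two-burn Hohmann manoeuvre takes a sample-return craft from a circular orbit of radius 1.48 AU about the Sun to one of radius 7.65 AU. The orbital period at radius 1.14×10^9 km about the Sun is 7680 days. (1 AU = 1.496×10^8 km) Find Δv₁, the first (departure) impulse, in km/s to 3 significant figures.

Δv₁ = 7.21 km/s

From Kepler's third law T² = 4π²r³/μ at r = 1.14×10^9 km, T = 7680 days = 7680 × 86400 s = 6.63552×10^8 s: μ = 4π²r³/T² = 1.32839×10^11 km³/s².
In km: r₁ = 1.48 × 1.496×10^8 = 2.21408×10^8 km; r₂ = 7.65 × 1.496×10^8 = 1.14444×10^9 km.
Semi-major axis of the transfer orbit: a_t = (2.21408×10^8 + 1.14444×10^9)/2 = 6.82924×10^8 km.
On the circular orbit at r = 2.21408×10^8 km, v_c = √(μ/r) = 24.4943 km/s.
Vis-viva on the transfer ellipse at r = 2.21408×10^8 km gives v_t = √[μ(2/r − 1/a_t)] = 31.7085 km/s.
Δv₁ = |v_t − v_c| = |31.7085 − 24.4943| = 7.214 km/s.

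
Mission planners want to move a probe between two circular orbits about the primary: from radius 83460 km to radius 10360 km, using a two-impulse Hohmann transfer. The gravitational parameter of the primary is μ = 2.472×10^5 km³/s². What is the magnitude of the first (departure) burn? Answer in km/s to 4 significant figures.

Δv₁ = 0.9122 km/s

Transfer-ellipse semi-major axis a_t = (r₁ + r₂)/2 = (83460 + 10360)/2 = 46910 km.
On the circular orbit at r = 83460 km, v_c = √(μ/r) = 1.721 km/s.
Vis-viva on the transfer ellipse at r = 83460 km gives v_t = √[μ(2/r − 1/a_t)] = 0.8088 km/s.
Δv₁ = |v_t − v_c| = |0.8088 − 1.721| = 0.9122 km/s.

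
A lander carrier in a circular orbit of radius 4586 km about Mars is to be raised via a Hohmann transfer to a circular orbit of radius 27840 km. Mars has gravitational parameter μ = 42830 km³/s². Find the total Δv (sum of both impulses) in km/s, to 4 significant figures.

Δv = 1.529 km/s

The Hohmann ellipse has a_t = (r₁ + r₂)/2 = 16213 km.
At r₁ the circular-orbit speed is v₁ = √(μ/r₁) = 3.0560 km/s.
On the transfer ellipse at r₁, vis-viva gives v_p = √[μ(2/r₁ − 1/a_t)] = 4.0046 km/s.
First burn Δv₁ = |v_p − v₁| = 0.9486 km/s.
Circular speed at r₂: v₂ = √(μ/r₂) = 1.24034 km/s.
Transfer-orbit speed at r₂: v_a = √[μ(2/r₂ − 1/a_t)] = 0.659667 km/s.
Second burn Δv₂ = |v₂ − v_a| = 0.5807 km/s.
Total Δv = Δv₁ + Δv₂ = 1.529 km/s.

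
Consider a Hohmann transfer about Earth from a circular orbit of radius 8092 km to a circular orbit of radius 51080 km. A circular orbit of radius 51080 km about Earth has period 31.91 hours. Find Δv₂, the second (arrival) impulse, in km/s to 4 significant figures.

Δv₂ = 1.333 km/s

From Kepler's third law T² = 4π²r³/μ at r = 51080 km, T = 31.91 hours = 31.91 × 3600 s = 1.14876×10^5 s: μ = 4π²r³/T² = 3.98707×10^5 km³/s².
The Hohmann ellipse has a_t = (r₁ + r₂)/2 = 29586 km.
On the circular orbit at r = 51080 km, v_c = √(μ/r) = 2.794 km/s.
Vis-viva on the transfer ellipse at r = 51080 km gives v_t = √[μ(2/r − 1/a_t)] = 1.461 km/s.
Δv₂ = |v_t − v_c| = |1.461 − 2.794| = 1.333 km/s.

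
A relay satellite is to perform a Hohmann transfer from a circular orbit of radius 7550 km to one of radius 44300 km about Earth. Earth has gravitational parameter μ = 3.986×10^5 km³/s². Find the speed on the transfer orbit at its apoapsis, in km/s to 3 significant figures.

Semi-major axis of the transfer orbit: a_t = (7550 + 44300)/2 = 25925 km.
At apoapsis, r = 44300 km.
From the vis-viva equation, v = √[μ(2/r − 1/a_t)] = 1.619 km/s.

v = 1.62 km/s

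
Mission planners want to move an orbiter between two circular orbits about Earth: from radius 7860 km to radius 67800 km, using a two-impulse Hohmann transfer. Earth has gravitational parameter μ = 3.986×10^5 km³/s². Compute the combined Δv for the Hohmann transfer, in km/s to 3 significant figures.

Δv = 3.73 km/s

The Hohmann ellipse has a_t = (r₁ + r₂)/2 = 37830 km.
Circular speed at r₁: v₁ = √(μ/r₁) = √(3.986×10^5/7860) = 7.12127 km/s.
Transfer-orbit speed at r₁ (vis-viva equation): v_p = √[μ(2/r₁ − 1/a_t)] = 9.53354 km/s.
First burn Δv₁ = |v_p − v₁| = 2.4123 km/s.
At r₂, v₂ = √(μ/r₂) = 2.4247 km/s.
Transfer-orbit speed at r₂: v_a = √[μ(2/r₂ − 1/a_t)] = 1.1052 km/s.
Second burn Δv₂ = |v₂ − v_a| = 1.3195 km/s.
Δv = Δv₁ + Δv₂ = 2.4123 + 1.3195 = 3.732 km/s.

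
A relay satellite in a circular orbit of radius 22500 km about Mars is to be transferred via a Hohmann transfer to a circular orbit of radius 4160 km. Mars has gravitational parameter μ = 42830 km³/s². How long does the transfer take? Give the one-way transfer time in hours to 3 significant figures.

Semi-major axis of the transfer orbit: a_t = (22500 + 4160)/2 = 13330 km.
By Kepler's third law the transfer-orbit period is T = 2π√(a_t³/μ), so t = T/2 = 23360 s.
Converting: 23360 s ÷ 3600 s/hour = 6.49 hours.

t = 6.49 hours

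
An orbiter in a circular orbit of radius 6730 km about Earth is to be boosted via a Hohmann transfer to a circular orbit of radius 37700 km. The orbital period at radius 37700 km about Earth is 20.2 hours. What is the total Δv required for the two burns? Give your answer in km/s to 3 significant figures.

Δv = 3.80 km/s

From Kepler's third law T² = 4π²r³/μ at r = 37700 km, T = 20.2 hours = 20.2 × 3600 s = 72720 s: μ = 4π²r³/T² = 4.00015×10^5 km³/s².
Semi-major axis of the transfer orbit: a_t = (6730 + 37700)/2 = 22215 km.
At r₁ the circular-orbit speed is v₁ = √(μ/r₁) = 7.70958 km/s.
Transfer-orbit speed at r₁ (vis-viva): v_p = √[μ(2/r₁ − 1/a_t)] = 10.0433 km/s.
First burn Δv₁ = |v_p − v₁| = 2.334 km/s.
At r₂, v₂ = √(μ/r₂) = 3.257 km/s.
Transfer-orbit speed at r₂: v_a = √[μ(2/r₂ − 1/a_t)] = 1.793 km/s.
Second burn Δv₂ = |v₂ − v_a| = 1.464 km/s.
Δv = Δv₁ + Δv₂ = 2.334 + 1.464 = 3.798 km/s.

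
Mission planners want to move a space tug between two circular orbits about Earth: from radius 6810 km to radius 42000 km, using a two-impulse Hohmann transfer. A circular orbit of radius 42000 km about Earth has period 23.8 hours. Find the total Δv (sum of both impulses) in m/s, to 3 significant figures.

Δv = 3840 m/s

From Kepler's third law T² = 4π²r³/μ at r = 42000 km, T = 23.8 hours = 23.8 × 3600 s = 85680 s: μ = 4π²r³/T² = 3.98427×10^5 km³/s².
The Hohmann ellipse has a_t = (r₁ + r₂)/2 = 24405 km.
At r₁ the circular-orbit speed is v₁ = √(μ/r₁) = 7.6489 km/s.
Transfer-orbit speed at r₁ (v² = μ(2/r − 1/a)): v_p = √[μ(2/r₁ − 1/a_t)] = 10.034 km/s.
First burn Δv₁ = |v_p − v₁| = 2.385 km/s.
At r₂, v₂ = √(μ/r₂) = 3.080 km/s.
Transfer-orbit speed at r₂: v_a = √[μ(2/r₂ − 1/a_t)] = 1.627 km/s.
Second burn Δv₂ = |v₂ − v_a| = 1.453 km/s.
Δv = Δv₁ + Δv₂ = 2.385 + 1.453 = 3.838 km/s.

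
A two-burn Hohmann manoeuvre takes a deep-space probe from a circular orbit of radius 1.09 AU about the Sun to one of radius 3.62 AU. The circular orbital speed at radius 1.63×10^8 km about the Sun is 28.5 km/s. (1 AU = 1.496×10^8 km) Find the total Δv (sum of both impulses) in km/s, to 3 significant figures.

Δv = 11.8 km/s

From the circular-orbit relation v² = μ/r at r = 1.63×10^8 km: μ = v²r = (28.5)² × 1.63×10^8 = 1.32397×10^11 km³/s².
In km: r₁ = 1.09 × 1.496×10^8 = 1.63064×10^8 km; r₂ = 3.62 × 1.496×10^8 = 5.41552×10^8 km.
The Hohmann ellipse has a_t = (r₁ + r₂)/2 = 3.52308×10^8 km.
At r₁ the circular-orbit speed is v₁ = √(μ/r₁) = 28.494 km/s.
On the transfer ellipse at r₁, vis-viva gives v_p = √[μ(2/r₁ − 1/a_t)] = 35.328 km/s.
First burn Δv₁ = |v_p − v₁| = 6.834 km/s.
Circular speed at r₂: v₂ = √(μ/r₂) = 15.6357 km/s.
Transfer-orbit speed at r₂: v_a = √[μ(2/r₂ − 1/a_t)] = 10.6374 km/s.
Second burn Δv₂ = |v₂ − v_a| = 4.998 km/s.
Total Δv = Δv₁ + Δv₂ = 11.83 km/s.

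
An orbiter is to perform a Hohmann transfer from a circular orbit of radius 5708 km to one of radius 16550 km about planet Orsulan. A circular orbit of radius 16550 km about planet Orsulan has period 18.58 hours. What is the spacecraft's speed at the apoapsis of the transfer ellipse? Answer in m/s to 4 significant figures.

From Kepler's third law T² = 4π²r³/μ at r = 16550 km, T = 18.58 hours = 18.58 × 3600 s = 66888 s: μ = 4π²r³/T² = 39999.8 km³/s².
Semi-major axis of the transfer orbit: a_t = (5708 + 16550)/2 = 11129 km.
At apoapsis, r = 16550 km.
From the vis-viva equation, v = √[μ(2/r − 1/a_t)] = 1.113 km/s.

v = 1113 m/s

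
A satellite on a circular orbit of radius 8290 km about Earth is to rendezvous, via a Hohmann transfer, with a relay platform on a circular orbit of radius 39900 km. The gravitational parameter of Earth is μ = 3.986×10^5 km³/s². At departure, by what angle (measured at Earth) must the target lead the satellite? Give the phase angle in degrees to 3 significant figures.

Semi-major axis of the transfer orbit: a_t = (8290 + 39900)/2 = 24095 km.
The half-period of the transfer ellipse is t = π√(a_t³/μ) = 18610 s.
The target's mean motion on its circular orbit is ω₂ = √(μ/r₂³) = 7.922×10^-5 rad/s.
Angle swept by the target during transfer: ω₂·t = 1.4743 rad = 84.47°.
Arrival is 180° from departure on the ellipse, so φ = 180° − 84.47° = 95.5°.

φ = 95.5°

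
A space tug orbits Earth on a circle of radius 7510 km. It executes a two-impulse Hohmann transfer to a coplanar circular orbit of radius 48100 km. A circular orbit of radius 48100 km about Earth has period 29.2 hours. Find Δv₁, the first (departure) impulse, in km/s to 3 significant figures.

Δv₁ = 2.29 km/s

From Kepler's third law T² = 4π²r³/μ at r = 48100 km, T = 29.2 hours = 29.2 × 3600 s = 1.0512×10^5 s: μ = 4π²r³/T² = 3.97580×10^5 km³/s².
Semi-major axis of the transfer orbit: a_t = (7510 + 48100)/2 = 27805 km.
Circular speed at r = 7510 km: v_c = √(μ/r) = 7.276 km/s.
Transfer-orbit speed at the same r (vis-viva, a = a_t): v_t = √[μ(2/r − 1/a_t)] = 9.570 km/s.
Δv₁ = |v_t − v_c| = |9.570 − 7.276| = 2.294 km/s.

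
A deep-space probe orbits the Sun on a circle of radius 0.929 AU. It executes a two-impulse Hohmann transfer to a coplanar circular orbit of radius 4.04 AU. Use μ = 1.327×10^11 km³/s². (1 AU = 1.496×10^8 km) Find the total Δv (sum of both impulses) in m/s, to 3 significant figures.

In km: r₁ = 0.929 × 1.496×10^8 = 1.389784×10^8 km; r₂ = 4.04 × 1.496×10^8 = 6.04384×10^8 km.
Transfer-ellipse semi-major axis a_t = (r₁ + r₂)/2 = (1.389784×10^8 + 6.04384×10^8)/2 = 3.716812×10^8 km.
At r₁ the circular-orbit speed is v₁ = √(μ/r₁) = 30.900 km/s.
Transfer-orbit speed at r₁ (vis-viva equation): v_p = √[μ(2/r₁ − 1/a_t)] = 39.403 km/s.
First burn Δv₁ = |v_p − v₁| = 8.503 km/s.
At r₂, v₂ = √(μ/r₂) = 14.818 km/s.
Transfer-orbit speed at r₂: v_a = √[μ(2/r₂ − 1/a_t)] = 9.0608 km/s.
Second burn Δv₂ = |v₂ − v_a| = 5.757 km/s.
Δv = Δv₁ + Δv₂ = 8.503 + 5.757 = 14.26 km/s.

Δv = 14300 m/s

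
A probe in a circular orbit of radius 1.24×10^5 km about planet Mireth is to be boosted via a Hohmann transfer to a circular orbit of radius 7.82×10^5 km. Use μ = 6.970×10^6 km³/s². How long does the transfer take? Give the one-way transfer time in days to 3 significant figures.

t = 4.20 days

The Hohmann ellipse has a_t = (r₁ + r₂)/2 = 4.530×10^5 km.
By Kepler's third law the transfer-orbit period is T = 2π√(a_t³/μ), so t = T/2 = 3.628×10^5 s.
Converting: 3.628×10^5 s ÷ 86400 s/day = 4.20 days.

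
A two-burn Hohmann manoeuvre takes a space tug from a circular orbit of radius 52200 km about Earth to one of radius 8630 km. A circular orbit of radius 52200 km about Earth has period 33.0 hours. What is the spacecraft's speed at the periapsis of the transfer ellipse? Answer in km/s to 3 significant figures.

From Kepler's third law T² = 4π²r³/μ at r = 52200 km, T = 33.0 hours = 33.0 × 3600 s = 1.188×10^5 s: μ = 4π²r³/T² = 3.97867×10^5 km³/s².
Transfer-ellipse semi-major axis a_t = (r₁ + r₂)/2 = (52200 + 8630)/2 = 30415 km.
At periapsis, r = 8630 km.
From the vis-viva equation, v = √[μ(2/r − 1/a_t)] = 8.895 km/s.

v = 8.90 km/s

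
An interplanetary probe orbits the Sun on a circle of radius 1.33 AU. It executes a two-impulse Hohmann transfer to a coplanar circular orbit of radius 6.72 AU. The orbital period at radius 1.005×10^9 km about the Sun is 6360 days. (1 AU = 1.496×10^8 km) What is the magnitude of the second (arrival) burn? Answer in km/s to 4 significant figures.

From Kepler's third law T² = 4π²r³/μ at r = 1.005×10^9 km, T = 6360 days = 6360 × 86400 s = 5.49504×10^8 s: μ = 4π²r³/T² = 1.32714×10^11 km³/s².
In km: r₁ = 1.33 × 1.496×10^8 = 1.98968×10^8 km; r₂ = 6.72 × 1.496×10^8 = 1.005312×10^9 km.
Transfer-ellipse semi-major axis a_t = (r₁ + r₂)/2 = (1.98968×10^8 + 1.005312×10^9)/2 = 6.0214×10^8 km.
On the circular orbit at r = 1.005312×10^9 km, v_c = √(μ/r) = 11.49 km/s.
Vis-viva on the transfer ellipse at r = 1.005312×10^9 km gives v_t = √[μ(2/r − 1/a_t)] = 6.605 km/s.
Δv₂ = |v_t − v_c| = |6.605 − 11.49| = 4.885 km/s.

Δv₂ = 4.885 km/s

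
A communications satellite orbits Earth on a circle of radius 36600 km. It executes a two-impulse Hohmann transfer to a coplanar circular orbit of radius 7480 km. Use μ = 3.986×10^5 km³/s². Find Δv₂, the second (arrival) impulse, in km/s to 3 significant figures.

Δv₂ = 2.11 km/s

Semi-major axis of the transfer orbit: a_t = (36600 + 7480)/2 = 22040 km.
On the circular orbit at r = 7480 km, v_c = √(μ/r) = 7.300 km/s.
Vis-viva on the transfer ellipse at r = 7480 km gives v_t = √[μ(2/r − 1/a_t)] = 9.407 km/s.
Δv₂ = |v_t − v_c| = |9.407 − 7.300| = 2.107 km/s.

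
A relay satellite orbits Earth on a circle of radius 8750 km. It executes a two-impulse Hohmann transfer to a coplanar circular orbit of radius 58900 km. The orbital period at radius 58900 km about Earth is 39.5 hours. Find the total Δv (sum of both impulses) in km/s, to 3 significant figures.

Δv = 3.44 km/s

From Kepler's third law T² = 4π²r³/μ at r = 58900 km, T = 39.5 hours = 39.5 × 3600 s = 1.422×10^5 s: μ = 4π²r³/T² = 3.98939×10^5 km³/s².
Semi-major axis of the transfer orbit: a_t = (8750 + 58900)/2 = 33825 km.
Circular speed at r₁: v₁ = √(μ/r₁) = √(3.98939×10^5/8750) = 6.752 km/s.
Transfer-orbit speed at r₁ (v² = μ(2/r − 1/a)): v_p = √[μ(2/r₁ − 1/a_t)] = 8.910 km/s.
First burn Δv₁ = |v_p − v₁| = 2.158 km/s.
Circular speed at r₂: v₂ = √(μ/r₂) = 2.603 km/s.
Transfer-orbit speed at r₂: v_a = √[μ(2/r₂ − 1/a_t)] = 1.324 km/s.
Second burn Δv₂ = |v₂ − v_a| = 1.279 km/s.
Total Δv = Δv₁ + Δv₂ = 3.437 km/s.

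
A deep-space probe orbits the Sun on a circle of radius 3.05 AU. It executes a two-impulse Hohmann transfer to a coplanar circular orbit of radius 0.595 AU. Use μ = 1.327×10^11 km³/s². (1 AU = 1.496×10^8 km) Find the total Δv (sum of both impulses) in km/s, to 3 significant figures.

In km: r₁ = 3.05 × 1.496×10^8 = 4.5628×10^8 km; r₂ = 0.595 × 1.496×10^8 = 8.9012×10^7 km.
Semi-major axis of the transfer orbit: a_t = (4.5628×10^8 + 8.9012×10^7)/2 = 2.72646×10^8 km.
Circular speed at r₁: v₁ = √(μ/r₁) = √(1.327×10^11/4.5628×10^8) = 17.054 km/s.
On the transfer ellipse at r₁, vis-viva gives v_a = √[μ(2/r₁ − 1/a_t)] = 9.7442 km/s.
First burn Δv₁ = |v_a − v₁| = 7.310 km/s.
At r₂, v₂ = √(μ/r₂) = 38.61 km/s.
Transfer-orbit speed at r₂: v_p = √[μ(2/r₂ − 1/a_t)] = 49.95 km/s.
Second burn Δv₂ = |v₂ − v_p| = 11.34 km/s.
Total Δv = Δv₁ + Δv₂ = 18.65 km/s.

Δv = 18.6 km/s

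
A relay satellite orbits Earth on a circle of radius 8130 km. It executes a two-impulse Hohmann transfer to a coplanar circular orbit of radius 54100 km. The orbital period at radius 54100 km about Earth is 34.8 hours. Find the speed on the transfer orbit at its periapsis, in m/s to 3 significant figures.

From Kepler's third law T² = 4π²r³/μ at r = 54100 km, T = 34.8 hours = 34.8 × 3600 s = 1.2528×10^5 s: μ = 4π²r³/T² = 3.98280×10^5 km³/s².
Semi-major axis of the transfer orbit: a_t = (8130 + 54100)/2 = 31115 km.
The periapsis of the transfer ellipse is at r = 8130 km.
From the vis-viva equation, v = √[μ(2/r − 1/a_t)] = 9.229 km/s.

v = 9230 m/s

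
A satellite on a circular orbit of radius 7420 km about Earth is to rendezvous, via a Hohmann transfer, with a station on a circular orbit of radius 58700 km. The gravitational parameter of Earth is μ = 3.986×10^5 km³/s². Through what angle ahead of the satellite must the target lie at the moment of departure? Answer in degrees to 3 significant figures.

φ = 104°

Semi-major axis of the transfer orbit: a_t = (7420 + 58700)/2 = 33060 km.
The half-period of the transfer ellipse is t = π√(a_t³/μ) = 29911 s.
Target angular speed ω₂ = √(μ/r₂³) = 4.4393×10^-5 rad/s.
Angle swept by the target during transfer: ω₂·t = 1.3278 rad = 76.08°.
The satellite traverses 180° on the transfer ellipse, so the target must lead by 180° − 76.08° = 104°.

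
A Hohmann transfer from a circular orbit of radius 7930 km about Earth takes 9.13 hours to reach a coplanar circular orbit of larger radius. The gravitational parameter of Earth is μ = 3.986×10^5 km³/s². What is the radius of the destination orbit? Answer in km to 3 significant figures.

Transfer time t = 9.13 hours = 32868 s, and t = π√(a_t³/μ).
So a_t = (μ t²/π²)^(1/3) = (3.986×10^5 × (32868)² / π²)^(1/3) = 35204 km.
Since a_t = (r₁ + r₂)/2, r₂ = 2a_t − r₁ = 2×35204 − 7930 = 62478 km.

r₂ = 62500 km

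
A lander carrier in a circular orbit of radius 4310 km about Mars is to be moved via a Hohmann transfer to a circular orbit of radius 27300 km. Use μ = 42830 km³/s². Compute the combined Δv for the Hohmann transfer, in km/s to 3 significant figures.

Δv = 1.59 km/s

Semi-major axis of the transfer orbit: a_t = (4310 + 27300)/2 = 15805 km.
At r₁ the circular-orbit speed is v₁ = √(μ/r₁) = 3.15236 km/s.
Transfer-orbit speed at r₁ (v² = μ(2/r − 1/a)): v_p = √[μ(2/r₁ − 1/a_t)] = 4.14304 km/s.
First burn Δv₁ = |v_p − v₁| = 0.9907 km/s.
Circular speed at r₂: v₂ = √(μ/r₂) = 1.25254 km/s.
Transfer-orbit speed at r₂: v_a = √[μ(2/r₂ − 1/a_t)] = 0.654085 km/s.
Second burn Δv₂ = |v₂ − v_a| = 0.5985 km/s.
Δv = Δv₁ + Δv₂ = 0.9907 + 0.5985 = 1.589 km/s.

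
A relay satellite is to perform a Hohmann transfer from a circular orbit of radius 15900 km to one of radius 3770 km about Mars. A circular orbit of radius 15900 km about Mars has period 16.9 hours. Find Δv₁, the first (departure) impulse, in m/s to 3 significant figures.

Δv₁ = 625 m/s

From Kepler's third law T² = 4π²r³/μ at r = 15900 km, T = 16.9 hours = 16.9 × 3600 s = 60840 s: μ = 4π²r³/T² = 42871.9 km³/s².
Transfer-ellipse semi-major axis a_t = (r₁ + r₂)/2 = (15900 + 3770)/2 = 9835 km.
Circular speed at r = 15900 km: v_c = √(μ/r) = 1.64206 km/s.
Transfer-orbit speed at the same r (vis-viva, a = a_t): v_t = √[μ(2/r − 1/a_t)] = 1.01665 km/s.
Δv₁ = |v_t − v_c| = |1.01665 − 1.64206| = 0.6254 km/s.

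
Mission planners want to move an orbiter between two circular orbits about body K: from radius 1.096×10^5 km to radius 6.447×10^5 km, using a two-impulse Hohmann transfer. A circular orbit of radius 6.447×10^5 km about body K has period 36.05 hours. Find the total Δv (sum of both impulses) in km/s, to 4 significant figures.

From Kepler's third law T² = 4π²r³/μ at r = 6.447×10^5 km, T = 36.05 hours = 36.05 × 3600 s = 1.2978×10^5 s: μ = 4π²r³/T² = 6.28083×10^8 km³/s².
The Hohmann ellipse has a_t = (r₁ + r₂)/2 = 3.7715×10^5 km.
Circular speed at r₁: v₁ = √(μ/r₁) = √(6.28083×10^8/1.096×10^5) = 75.70 km/s.
On the transfer ellipse at r₁, vis-viva equation gives v_p = √[μ(2/r₁ − 1/a_t)] = 98.97 km/s.
First burn Δv₁ = |v_p − v₁| = 23.27 km/s.
At r₂, v₂ = √(μ/r₂) = 31.213 km/s.
Transfer-orbit speed at r₂: v_a = √[μ(2/r₂ − 1/a_t)] = 16.826 km/s.
Second burn Δv₂ = |v₂ − v_a| = 14.39 km/s.
Δv = Δv₁ + Δv₂ = 23.27 + 14.39 = 37.66 km/s.

Δv = 37.66 km/s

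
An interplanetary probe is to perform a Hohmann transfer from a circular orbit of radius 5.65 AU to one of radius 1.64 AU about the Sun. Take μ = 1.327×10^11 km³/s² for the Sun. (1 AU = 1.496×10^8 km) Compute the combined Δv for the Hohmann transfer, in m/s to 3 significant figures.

In km: r₁ = 5.65 × 1.496×10^8 = 8.4524×10^8 km; r₂ = 1.64 × 1.496×10^8 = 2.45344×10^8 km.
Transfer-ellipse semi-major axis a_t = (r₁ + r₂)/2 = (8.4524×10^8 + 2.45344×10^8)/2 = 5.45292×10^8 km.
Circular speed at r₁: v₁ = √(μ/r₁) = √(1.327×10^11/8.4524×10^8) = 12.529838 km/s.
On the transfer ellipse at r₁, vis-viva equation gives v_a = √[μ(2/r₁ − 1/a_t)] = 8.4046300 km/s.
First burn Δv₁ = |v_a − v₁| = 4.125208 km/s.
Circular speed at r₂: v₂ = √(μ/r₂) = 23.256681 km/s.
Transfer-orbit speed at r₂: v_p = √[μ(2/r₂ − 1/a_t)] = 28.954975 km/s.
Second burn Δv₂ = |v₂ − v_p| = 5.698294 km/s.
Δv = Δv₁ + Δv₂ = 4.125208 + 5.698294 = 9.824 km/s.

Δv = 9820 m/s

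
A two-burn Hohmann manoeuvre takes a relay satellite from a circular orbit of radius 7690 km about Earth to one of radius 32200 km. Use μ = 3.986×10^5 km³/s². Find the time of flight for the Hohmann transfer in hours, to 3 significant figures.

The Hohmann ellipse has a_t = (r₁ + r₂)/2 = 19945 km.
Half the transfer-orbit period gives t = π√(a_t³/μ) = 14020 s.
Converting: 14020 s ÷ 3600 s/hour = 3.89 hours.

t = 3.89 hours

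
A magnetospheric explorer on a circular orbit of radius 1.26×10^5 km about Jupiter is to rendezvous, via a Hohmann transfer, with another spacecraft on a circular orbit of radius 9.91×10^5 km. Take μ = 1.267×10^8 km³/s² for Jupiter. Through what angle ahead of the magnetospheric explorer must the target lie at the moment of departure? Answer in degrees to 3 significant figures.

Semi-major axis of the transfer orbit: a_t = (1.260×10^5 + 9.910×10^5)/2 = 5.585×10^5 km.
The half-period of the transfer ellipse is t = π√(a_t³/μ) = 1.165×10^5 s.
Target angular speed ω₂ = √(μ/r₂³) = 1.141×10^-5 rad/s.
Angle swept by the target during transfer: ω₂·t = 1.329 rad = 76.15°.
Arrival is 180° from departure on the ellipse, so φ = 180° − 76.15° = 104°.

φ = 104°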